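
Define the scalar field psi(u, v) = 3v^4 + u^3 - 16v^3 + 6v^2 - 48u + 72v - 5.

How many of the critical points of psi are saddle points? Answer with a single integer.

psi separates as a function of u plus a function of v, so ∇psi=0 decouples.
∂psi/∂u = 3(u - 4)(u + 4) = 0 at u ∈ {-4, 4}; ∂psi/∂v = 12(v - 3)(v - 2)(v + 1) = 0 at v ∈ {-1, 2, 3}.
The Hessian is diagonal: diag(psi_uu, psi_vv). Second derivatives: psi_uu(-4)=-24, psi_uu(4)=24; psi_vv(-1)=144, psi_vv(2)=-36, psi_vv(3)=48.
Saddle points occur where the two diagonal entries have opposite signs: (-4, -1), (-4, 3), (4, 2). Count: 3.

3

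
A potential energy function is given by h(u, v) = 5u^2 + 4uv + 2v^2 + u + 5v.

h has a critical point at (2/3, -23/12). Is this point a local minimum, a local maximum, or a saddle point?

The Hessian of h is constant: H = [[10, 4], [4, 4]].
det(H) = 10·4 − 4² = 24.
det(H) > 0 and tr(H) = 14 > 0, so H is positive definite and the point is a local minimum.

local minimum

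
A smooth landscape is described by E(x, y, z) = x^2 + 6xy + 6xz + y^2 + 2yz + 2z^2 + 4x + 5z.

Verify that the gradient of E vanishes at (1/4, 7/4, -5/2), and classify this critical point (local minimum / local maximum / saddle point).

∇E = (2x + 6y + 6z + 4, 6x + 2y + 2z, 6x + 2y + 4z + 5); substituting (1/4, 7/4, -5/2) gives ∇E = (0, 0, 0), so (1/4, 7/4, -5/2) is indeed a critical point.
The Hessian is constant: H = [[2, 6, 6], [6, 2, 2], [6, 2, 4]].
Leading principal minors: Δ₁ = 2, Δ₂ = -32, Δ₃ = -64.
The minors fit neither the all-positive nor the alternating-sign pattern, so H is indefinite: a saddle point.

saddle point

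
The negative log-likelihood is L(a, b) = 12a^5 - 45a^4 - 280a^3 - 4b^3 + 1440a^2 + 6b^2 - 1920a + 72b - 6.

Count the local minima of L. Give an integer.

2

L separates as a function of a plus a function of b, so ∇L=0 decouples.
∂L/∂a = 60(a - 4)(a - 2)(a - 1)(a + 4) = 0 at a ∈ {-4, 1, 2, 4}; ∂L/∂b = -12(b - 3)(b + 2) = 0 at b ∈ {-2, 3}.
The Hessian is diagonal: diag(L_aa, L_bb). Second derivatives: L_aa(-4)=-14400, L_aa(1)=900, L_aa(2)=-720, L_aa(4)=2880; L_bb(-2)=60, L_bb(3)=-60.
Local minima occur where both diagonal entries positive: (1, -2), (4, -2). Count: 2.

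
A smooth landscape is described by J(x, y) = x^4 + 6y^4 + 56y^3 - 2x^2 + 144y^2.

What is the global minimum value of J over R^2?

J(x,y) separates as P(x) + Q(y), so its minimum is min P + min Q.
P'(x) = 4x(x - 1)(x + 1) vanishes at x ∈ {-1, 0, 1}; Q'(y) = 24y(y + 3)(y + 4) vanishes at y ∈ {-4, -3, 0}.
Local minima of P (where P''>0): P(-1)=-1, P(1)=-1. Local minima of Q: Q(-4)=256, Q(0)=0.
So the global minimum of J is P(-1) + Q(0) = -1 + 0 = -1, attained at (-1, 0).

-1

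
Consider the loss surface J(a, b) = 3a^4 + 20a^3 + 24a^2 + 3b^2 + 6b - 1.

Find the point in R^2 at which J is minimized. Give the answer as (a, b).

J(a,b) separates as P(a) + Q(b) − 1, so its minimum is min P + min Q − 1.
P'(a) = 12a(a + 1)(a + 4) vanishes at a ∈ {-4, -1, 0}; Q'(b) = 6b + 6 vanishes at b ∈ {-1}.
Local minima of P (where P''>0): P(-4)=-128, P(0)=0. Local minima of Q: Q(-1)=-3.
So the global minimum of J is P(-4) + Q(-1) − 1 = -128 − 3 − 1 = -132, attained at (-4, -1).

(-4, -1)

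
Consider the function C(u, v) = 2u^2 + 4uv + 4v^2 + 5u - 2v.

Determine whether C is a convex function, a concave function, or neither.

C is quadratic, so its Hessian is the constant matrix H = [[4, 4], [4, 8]].
det(H) = 16, tr(H) = 12.
det(H) > 0 and tr(H) > 0, so H is positive definite everywhere: convex.

convex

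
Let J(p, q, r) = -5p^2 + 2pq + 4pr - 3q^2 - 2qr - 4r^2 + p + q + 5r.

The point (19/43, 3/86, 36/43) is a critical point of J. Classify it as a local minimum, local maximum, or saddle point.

local maximum

The Hessian is constant: H = [[-10, 2, 4], [2, -6, -2], [4, -2, -8]].
Leading principal minors: Δ₁ = -10, Δ₂ = 56, Δ₃ = -344.
The minors alternate sign starting negative (−, +, −), so H is negative definite: a local maximum.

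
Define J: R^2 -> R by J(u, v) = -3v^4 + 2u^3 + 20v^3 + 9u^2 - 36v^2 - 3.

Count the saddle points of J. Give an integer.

J separates as a function of u plus a function of v, so ∇J=0 decouples.
∂J/∂u = 6u(u + 3) = 0 at u ∈ {-3, 0}; ∂J/∂v = -12v(v - 3)(v - 2) = 0 at v ∈ {0, 2, 3}.
The Hessian is diagonal: diag(J_uu, J_vv). Second derivatives: J_uu(-3)=-18, J_uu(0)=18; J_vv(0)=-72, J_vv(2)=24, J_vv(3)=-36.
Saddle points occur where the two diagonal entries have opposite signs: (-3, 2), (0, 0), (0, 3). Count: 3.

3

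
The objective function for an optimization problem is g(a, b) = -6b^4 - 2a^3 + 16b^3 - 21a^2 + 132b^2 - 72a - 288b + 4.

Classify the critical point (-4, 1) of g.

The mixed partial ∂²g/∂a∂b is 0, so the Hessian at any point is diag(g_aa, g_bb) = diag(-6(2a + 7), 24(-3b^2 + 4b + 11)).
At (-4, 1): H = diag(6, 288).
Both eigenvalues are positive, so H is positive definite: a local minimum.

local minimum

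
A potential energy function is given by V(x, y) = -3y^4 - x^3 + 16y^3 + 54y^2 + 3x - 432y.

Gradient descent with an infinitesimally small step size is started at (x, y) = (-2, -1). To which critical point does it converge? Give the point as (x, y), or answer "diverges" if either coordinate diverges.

V is separable, so gradient descent decouples: x follows -∂V/∂x, y follows -∂V/∂y.
∂V/∂x = -3(x - 1)(x + 1); at x=-2 this is -9, so x increases.
∂V/∂y = -12(y - 4)(y - 3)(y + 3); at y=-1 this is -480, so y increases.
x converges to its nearest critical value -1 (a local min of the x-part); y converges to 3. The iterate converges to (-1, 3).

(-1, 3)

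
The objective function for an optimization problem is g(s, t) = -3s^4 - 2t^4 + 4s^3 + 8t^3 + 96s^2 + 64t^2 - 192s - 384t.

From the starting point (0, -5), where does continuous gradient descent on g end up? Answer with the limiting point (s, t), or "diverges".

g is separable, so gradient descent decouples: s follows -∂g/∂s, t follows -∂g/∂t.
∂g/∂s = -12(s - 4)(s - 1)(s + 4); at s=0 this is -192, so s increases.
∂g/∂t = -8(t - 4)(t - 3)(t + 4); at t=-5 this is 576, so t decreases.
The t-coordinate has no critical point in that direction and runs off to infinity.

diverges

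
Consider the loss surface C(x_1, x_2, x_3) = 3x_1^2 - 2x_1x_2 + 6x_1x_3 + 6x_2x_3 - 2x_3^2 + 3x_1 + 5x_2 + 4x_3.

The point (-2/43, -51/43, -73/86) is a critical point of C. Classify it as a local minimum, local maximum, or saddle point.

The Hessian is constant: H = [[6, -2, 6], [-2, 0, 6], [6, 6, -4]].
Leading principal minors: Δ₁ = 6, Δ₂ = -4, Δ₃ = -344.
The minors fit neither the all-positive nor the alternating-sign pattern, so H is indefinite: a saddle point.

saddle point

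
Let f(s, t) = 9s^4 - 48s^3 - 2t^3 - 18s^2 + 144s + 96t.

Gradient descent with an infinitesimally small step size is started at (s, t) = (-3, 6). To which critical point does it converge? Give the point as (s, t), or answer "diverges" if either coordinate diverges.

diverges

f is separable, so gradient descent decouples: s follows -∂f/∂s, t follows -∂f/∂t.
∂f/∂s = 36(s - 4)(s - 1)(s + 1); at s=-3 this is -2016, so s increases.
∂f/∂t = -6(t - 4)(t + 4); at t=6 this is -120, so t increases.
The t-coordinate has no critical point in that direction and runs off to infinity.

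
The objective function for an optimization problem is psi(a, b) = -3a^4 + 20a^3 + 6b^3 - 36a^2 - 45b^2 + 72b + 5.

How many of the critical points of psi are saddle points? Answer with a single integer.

psi separates as a function of a plus a function of b, so ∇psi=0 decouples.
∂psi/∂a = -12a(a - 3)(a - 2) = 0 at a ∈ {0, 2, 3}; ∂psi/∂b = 18(b - 4)(b - 1) = 0 at b ∈ {1, 4}.
The Hessian is diagonal: diag(psi_aa, psi_bb). Second derivatives: psi_aa(0)=-72, psi_aa(2)=24, psi_aa(3)=-36; psi_bb(1)=-54, psi_bb(4)=54.
Saddle points occur where the two diagonal entries have opposite signs: (0, 4), (2, 1), (3, 4). Count: 3.

3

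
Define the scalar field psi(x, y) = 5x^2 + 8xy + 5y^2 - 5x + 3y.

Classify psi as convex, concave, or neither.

convex

psi is quadratic, so its Hessian is the constant matrix H = [[10, 8], [8, 10]].
det(H) = 36, tr(H) = 20.
det(H) > 0 and tr(H) > 0, so H is positive definite everywhere: convex.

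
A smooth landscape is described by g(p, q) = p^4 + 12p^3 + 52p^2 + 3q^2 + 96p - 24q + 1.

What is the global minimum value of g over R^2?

-111

g(p,q) separates as A(p) + B(q) + 1, so its minimum is min A + min B + 1.
A'(p) = 4(p + 2)(p + 3)(p + 4) vanishes at p ∈ {-4, -3, -2}; B'(q) = 6q - 24 vanishes at q ∈ {4}.
Local minima of A (where A''>0): A(-4)=-64, A(-2)=-64. Local minima of B: B(4)=-48.
So the global minimum of g is A(-4) + B(4) + 1 = -64 − 48 + 1 = -111, attained at (-4, 4).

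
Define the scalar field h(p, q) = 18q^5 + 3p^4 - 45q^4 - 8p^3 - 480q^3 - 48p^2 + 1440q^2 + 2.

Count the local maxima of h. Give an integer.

h separates as a function of p plus a function of q, so ∇h=0 decouples.
∂h/∂p = 12p(p - 4)(p + 2) = 0 at p ∈ {-2, 0, 4}; ∂h/∂q = 90q(q - 4)(q - 2)(q + 4) = 0 at q ∈ {-4, 0, 2, 4}.
The Hessian is diagonal: diag(h_pp, h_qq). Second derivatives: h_pp(-2)=144, h_pp(0)=-96, h_pp(4)=288; h_qq(-4)=-17280, h_qq(0)=2880, h_qq(2)=-2160, h_qq(4)=5760.
Local maxima occur where both diagonal entries negative: (0, -4), (0, 2). Count: 2.

2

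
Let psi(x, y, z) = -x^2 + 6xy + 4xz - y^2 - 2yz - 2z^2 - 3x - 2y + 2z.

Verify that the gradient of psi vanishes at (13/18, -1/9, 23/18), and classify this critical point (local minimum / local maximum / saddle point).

saddle point

∇psi = (-2x + 6y + 4z - 3, 6x - 2y - 2z - 2, 4x - 2y - 4z + 2); substituting (13/18, -1/9, 23/18) gives ∇psi = (0, 0, 0), so (13/18, -1/9, 23/18) is indeed a critical point.
The Hessian is constant: H = [[-2, 6, 4], [6, -2, -2], [4, -2, -4]].
Leading principal minors: Δ₁ = -2, Δ₂ = -32, Δ₃ = 72.
The minors fit neither the all-positive nor the alternating-sign pattern, so H is indefinite: a saddle point.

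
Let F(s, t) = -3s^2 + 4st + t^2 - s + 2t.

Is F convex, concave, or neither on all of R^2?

neither

F is quadratic, so its Hessian is the constant matrix H = [[-6, 4], [4, 2]].
det(H) = -28, tr(H) = -4.
det(H) < 0, so H is indefinite: neither convex nor concave.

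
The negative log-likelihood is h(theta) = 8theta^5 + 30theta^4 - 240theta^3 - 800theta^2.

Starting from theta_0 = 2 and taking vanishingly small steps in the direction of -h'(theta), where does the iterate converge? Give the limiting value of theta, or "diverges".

4

h'(theta) = 40theta(theta - 4)(theta + 2)(theta + 5), so h'(2) = -4480.
Gradient descent moves in the -h' direction, i.e. theta is increasing.
The nearest critical point in that direction is theta = 4, where h'' = 8640 > 0 (a local minimum). The iterate converges there.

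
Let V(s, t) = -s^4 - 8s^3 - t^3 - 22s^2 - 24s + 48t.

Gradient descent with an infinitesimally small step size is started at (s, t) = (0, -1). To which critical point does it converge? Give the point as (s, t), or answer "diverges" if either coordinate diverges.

diverges

V is separable, so gradient descent decouples: s follows -∂V/∂s, t follows -∂V/∂t.
∂V/∂s = -4(s + 1)(s + 2)(s + 3); at s=0 this is -24, so s increases.
∂V/∂t = -3(t - 4)(t + 4); at t=-1 this is 45, so t decreases.
The s-coordinate has no critical point in that direction and runs off to infinity.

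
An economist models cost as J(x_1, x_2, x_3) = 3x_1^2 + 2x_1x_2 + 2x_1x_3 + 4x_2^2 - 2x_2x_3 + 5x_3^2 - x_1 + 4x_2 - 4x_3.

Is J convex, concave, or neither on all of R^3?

convex

J is quadratic, so its Hessian is the constant matrix H = [[6, 2, 2], [2, 8, -2], [2, -2, 10]].
Leading principal minors: 6, 44, 368.
All positive ⇒ H ≻ 0 ⇒ convex.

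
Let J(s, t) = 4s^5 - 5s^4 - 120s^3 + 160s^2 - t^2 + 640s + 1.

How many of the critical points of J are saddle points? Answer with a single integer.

2

J separates as a function of s plus a function of t, so ∇J=0 decouples.
∂J/∂s = 20(s - 4)(s - 2)(s + 1)(s + 4) = 0 at s ∈ {-4, -1, 2, 4}; ∂J/∂t = -2t = 0 at t ∈ {0}.
The Hessian is diagonal: diag(J_ss, J_tt). Second derivatives: J_ss(-4)=-2880, J_ss(-1)=900, J_ss(2)=-720, J_ss(4)=1600; J_tt(0)=-2.
Saddle points occur where the two diagonal entries have opposite signs: (-1, 0), (4, 0). Count: 2.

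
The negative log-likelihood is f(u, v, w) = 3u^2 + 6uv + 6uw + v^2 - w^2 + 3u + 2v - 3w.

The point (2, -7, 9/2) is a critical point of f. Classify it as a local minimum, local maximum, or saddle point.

saddle point

The Hessian is constant: H = [[6, 6, 6], [6, 2, 0], [6, 0, -2]].
Leading principal minors: Δ₁ = 6, Δ₂ = -24, Δ₃ = -24.
The minors fit neither the all-positive nor the alternating-sign pattern, so H is indefinite: a saddle point.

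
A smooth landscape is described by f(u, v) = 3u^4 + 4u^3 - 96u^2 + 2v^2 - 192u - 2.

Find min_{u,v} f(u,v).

-1282

f(u,v) separates as P(u) + Q(v) − 2, so its minimum is min P + min Q − 2.
P'(u) = 12(u - 4)(u + 1)(u + 4) vanishes at u ∈ {-4, -1, 4}; Q'(v) = 4v vanishes at v ∈ {0}.
Local minima of P (where P''>0): P(-4)=-256, P(4)=-1280. Local minima of Q: Q(0)=0.
So the global minimum of f is P(4) + Q(0) − 2 = -1280 + 0 − 2 = -1282, attained at (4, 0).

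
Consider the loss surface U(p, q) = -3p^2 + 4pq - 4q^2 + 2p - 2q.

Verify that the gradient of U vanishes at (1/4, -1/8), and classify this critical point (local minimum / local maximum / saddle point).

∇U = (-6p + 4q + 2, 4p - 8q - 2); substituting (1/4, -1/8) gives ∇U = (0, 0), so (1/4, -1/8) is indeed a critical point.
The Hessian of U is constant: H = [[-6, 4], [4, -8]].
det(H) = (-6)·(-8) − 4² = 32.
det(H) > 0 and tr(H) = -14 < 0, so H is negative definite and the point is a local maximum.

local maximum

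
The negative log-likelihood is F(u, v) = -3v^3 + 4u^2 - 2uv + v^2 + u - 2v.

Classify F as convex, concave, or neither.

The term -3v^3 is cubic, so the Hessian is not constant.
∂²F/∂v² = -18v + 2, which takes both signs as v varies (negative for sufficiently large v). A diagonal entry of the Hessian changing sign means the Hessian is neither positive- nor negative-semidefinite on all of R^2.

neither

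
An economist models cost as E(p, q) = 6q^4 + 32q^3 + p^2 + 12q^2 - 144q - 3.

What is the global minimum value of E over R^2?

-97

E(p,q) separates as A(p) + B(q) − 3, so its minimum is min A + min B − 3.
A'(p) = 2p vanishes at p ∈ {0}; B'(q) = 24(q - 1)(q + 2)(q + 3) vanishes at q ∈ {-3, -2, 1}.
Local minima of A (where A''>0): A(0)=0. Local minima of B: B(-3)=162, B(1)=-94.
So the global minimum of E is A(0) + B(1) − 3 = 0 − 94 − 3 = -97, attained at (0, 1).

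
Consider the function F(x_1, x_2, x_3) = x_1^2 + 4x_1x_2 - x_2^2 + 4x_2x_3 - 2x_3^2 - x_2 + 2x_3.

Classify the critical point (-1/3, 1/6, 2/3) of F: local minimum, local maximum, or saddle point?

saddle point

The Hessian is constant: H = [[2, 4, 0], [4, -2, 4], [0, 4, -4]].
Leading principal minors: Δ₁ = 2, Δ₂ = -20, Δ₃ = 48.
The minors fit neither the all-positive nor the alternating-sign pattern, so H is indefinite: a saddle point.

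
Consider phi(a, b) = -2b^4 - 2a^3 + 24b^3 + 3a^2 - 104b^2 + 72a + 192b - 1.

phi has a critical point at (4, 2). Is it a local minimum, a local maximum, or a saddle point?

The mixed partial ∂²phi/∂a∂b is 0, so the Hessian at any point is diag(phi_aa, phi_bb) = diag(6(-2a + 1), 8(-3b^2 + 18b - 26)).
At (4, 2): H = diag(-42, -16).
Both eigenvalues are negative, so H is negative definite: a local maximum.

local maximum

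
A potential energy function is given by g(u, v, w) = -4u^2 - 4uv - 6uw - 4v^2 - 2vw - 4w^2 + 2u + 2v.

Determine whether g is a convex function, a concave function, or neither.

concave

g is quadratic, so its Hessian is the constant matrix H = [[-8, -4, -6], [-4, -8, -2], [-6, -2, -8]].
Leading principal minors: -8, 48, -160.
Signs alternate −, +, − ⇒ H ≺ 0 ⇒ concave.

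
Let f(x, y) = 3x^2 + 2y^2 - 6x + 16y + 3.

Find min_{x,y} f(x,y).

-32

f(x,y) separates as P(x) + Q(y) + 3, so its minimum is min P + min Q + 3.
P'(x) = 6x - 6 vanishes at x ∈ {1}; Q'(y) = 4y + 16 vanishes at y ∈ {-4}.
Local minima of P (where P''>0): P(1)=-3. Local minima of Q: Q(-4)=-32.
So the global minimum of f is P(1) + Q(-4) + 3 = -3 − 32 + 3 = -32, attained at (1, -4).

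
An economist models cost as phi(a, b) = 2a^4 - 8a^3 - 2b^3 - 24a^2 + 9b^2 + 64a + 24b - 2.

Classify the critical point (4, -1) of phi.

local minimum

The mixed partial ∂²phi/∂a∂b is 0, so the Hessian at any point is diag(phi_aa, phi_bb) = diag(24(a^2 - 2a - 2), 6(-2b + 3)).
At (4, -1): H = diag(144, 30).
Both eigenvalues are positive, so H is positive definite: a local minimum.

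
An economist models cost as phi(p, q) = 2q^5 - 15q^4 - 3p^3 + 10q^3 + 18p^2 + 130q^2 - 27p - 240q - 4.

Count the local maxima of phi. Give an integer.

2

phi separates as a function of p plus a function of q, so ∇phi=0 decouples.
∂phi/∂p = -9(p - 3)(p - 1) = 0 at p ∈ {1, 3}; ∂phi/∂q = 10(q - 4)(q - 3)(q - 1)(q + 2) = 0 at q ∈ {-2, 1, 3, 4}.
The Hessian is diagonal: diag(phi_pp, phi_qq). Second derivatives: phi_pp(1)=18, phi_pp(3)=-18; phi_qq(-2)=-900, phi_qq(1)=180, phi_qq(3)=-100, phi_qq(4)=180.
Local maxima occur where both diagonal entries negative: (3, -2), (3, 3). Count: 2.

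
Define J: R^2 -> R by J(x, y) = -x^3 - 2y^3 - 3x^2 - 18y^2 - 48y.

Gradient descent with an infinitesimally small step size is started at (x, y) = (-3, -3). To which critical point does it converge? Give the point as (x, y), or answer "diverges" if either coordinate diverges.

J is separable, so gradient descent decouples: x follows -∂J/∂x, y follows -∂J/∂y.
∂J/∂x = -3x(x + 2); at x=-3 this is -9, so x increases.
∂J/∂y = -6(y + 2)(y + 4); at y=-3 this is 6, so y decreases.
x converges to its nearest critical value -2 (a local min of the x-part); y converges to -4. The iterate converges to (-2, -4).

(-2, -4)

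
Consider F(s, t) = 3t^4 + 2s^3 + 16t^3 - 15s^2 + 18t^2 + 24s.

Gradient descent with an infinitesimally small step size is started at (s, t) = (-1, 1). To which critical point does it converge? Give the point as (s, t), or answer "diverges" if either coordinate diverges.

F is separable, so gradient descent decouples: s follows -∂F/∂s, t follows -∂F/∂t.
∂F/∂s = 6(s - 4)(s - 1); at s=-1 this is 60, so s decreases.
∂F/∂t = 12t(t + 1)(t + 3); at t=1 this is 96, so t decreases.
The s-coordinate has no critical point in that direction and runs off to infinity.

diverges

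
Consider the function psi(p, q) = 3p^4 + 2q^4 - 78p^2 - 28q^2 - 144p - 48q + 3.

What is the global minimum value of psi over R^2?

-1287

psi(p,q) separates as A(p) + B(q) + 3, so its minimum is min A + min B + 3.
A'(p) = 12(p - 4)(p + 1)(p + 3) vanishes at p ∈ {-3, -1, 4}; B'(q) = 8(q - 3)(q + 1)(q + 2) vanishes at q ∈ {-2, -1, 3}.
Local minima of A (where A''>0): A(-3)=-27, A(4)=-1056. Local minima of B: B(-2)=16, B(3)=-234.
So the global minimum of psi is A(4) + B(3) + 3 = -1056 − 234 + 3 = -1287, attained at (4, 3).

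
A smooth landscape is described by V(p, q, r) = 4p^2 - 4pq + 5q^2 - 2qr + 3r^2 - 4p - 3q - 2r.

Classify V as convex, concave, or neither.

convex

V is quadratic, so its Hessian is the constant matrix H = [[8, -4, 0], [-4, 10, -2], [0, -2, 6]].
Leading principal minors: 8, 64, 352.
All positive ⇒ H ≻ 0 ⇒ convex.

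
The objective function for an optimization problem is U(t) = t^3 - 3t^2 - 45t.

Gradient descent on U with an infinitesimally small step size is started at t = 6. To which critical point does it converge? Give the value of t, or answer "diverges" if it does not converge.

5

U'(t) = 3(t - 5)(t + 3), so U'(6) = 27.
Gradient descent moves in the -U' direction, i.e. t is decreasing.
The nearest critical point in that direction is t = 5, where U'' = 24 > 0 (a local minimum). The iterate converges there.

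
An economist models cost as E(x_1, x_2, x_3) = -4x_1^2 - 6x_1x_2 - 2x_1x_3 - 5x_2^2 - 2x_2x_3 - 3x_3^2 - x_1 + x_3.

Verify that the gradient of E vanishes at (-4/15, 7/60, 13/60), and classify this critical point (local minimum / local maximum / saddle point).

∇E = (-8x_1 - 6x_2 - 2x_3 - 1, -6x_1 - 10x_2 - 2x_3, -2x_1 - 2x_2 - 6x_3 + 1); substituting (-4/15, 7/60, 13/60) gives ∇E = (0, 0, 0), so (-4/15, 7/60, 13/60) is indeed a critical point.
The Hessian is constant: H = [[-8, -6, -2], [-6, -10, -2], [-2, -2, -6]].
Leading principal minors: Δ₁ = -8, Δ₂ = 44, Δ₃ = -240.
The minors alternate sign starting negative (−, +, −), so H is negative definite: a local maximum.

local maximum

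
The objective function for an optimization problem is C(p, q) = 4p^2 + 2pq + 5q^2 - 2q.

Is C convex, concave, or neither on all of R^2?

C is quadratic, so its Hessian is the constant matrix H = [[8, 2], [2, 10]].
det(H) = 76, tr(H) = 18.
det(H) > 0 and tr(H) > 0, so H is positive definite everywhere: convex.

convex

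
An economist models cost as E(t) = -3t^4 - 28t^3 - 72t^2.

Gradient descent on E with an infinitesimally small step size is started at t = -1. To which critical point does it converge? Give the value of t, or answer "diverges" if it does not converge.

-3

E'(t) = -12t(t + 3)(t + 4), so E'(-1) = 72.
Gradient descent moves in the -E' direction, i.e. t is decreasing.
The nearest critical point in that direction is t = -3, where E'' = 36 > 0 (a local minimum). The iterate converges there.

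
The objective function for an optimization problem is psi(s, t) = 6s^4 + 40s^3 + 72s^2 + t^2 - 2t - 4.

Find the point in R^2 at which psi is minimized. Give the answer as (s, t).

psi(s,t) separates as P(s) + Q(t) − 4, so its minimum is min P + min Q − 4.
P'(s) = 24s(s + 2)(s + 3) vanishes at s ∈ {-3, -2, 0}; Q'(t) = 2(t - 1) vanishes at t ∈ {1}.
Local minima of P (where P''>0): P(-3)=54, P(0)=0. Local minima of Q: Q(1)=-1.
So the global minimum of psi is P(0) + Q(1) − 4 = 0 − 1 − 4 = -5, attained at (0, 1).

(0, 1)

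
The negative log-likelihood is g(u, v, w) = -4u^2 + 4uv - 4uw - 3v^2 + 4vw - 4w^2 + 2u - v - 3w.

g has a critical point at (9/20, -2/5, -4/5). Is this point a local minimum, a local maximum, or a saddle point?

The Hessian is constant: H = [[-8, 4, -4], [4, -6, 4], [-4, 4, -8]].
Leading principal minors: Δ₁ = -8, Δ₂ = 32, Δ₃ = -160.
The minors alternate sign starting negative (−, +, −), so H is negative definite: a local maximum.

local maximum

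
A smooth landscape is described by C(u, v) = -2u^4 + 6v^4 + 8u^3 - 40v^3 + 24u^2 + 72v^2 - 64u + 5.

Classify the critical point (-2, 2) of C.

local maximum

The mixed partial ∂²C/∂u∂v is 0, so the Hessian at any point is diag(C_uu, C_vv) = diag(24(-u^2 + 2u + 2), 24(3v^2 - 10v + 6)).
At (-2, 2): H = diag(-144, -48).
Both eigenvalues are negative, so H is negative definite: a local maximum.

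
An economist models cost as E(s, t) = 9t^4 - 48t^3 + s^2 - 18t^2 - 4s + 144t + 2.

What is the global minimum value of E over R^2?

-482

E(s,t) separates as P(s) + Q(t) + 2, so its minimum is min P + min Q + 2.
P'(s) = 2s - 4 vanishes at s ∈ {2}; Q'(t) = 36(t - 4)(t - 1)(t + 1) vanishes at t ∈ {-1, 1, 4}.
Local minima of P (where P''>0): P(2)=-4. Local minima of Q: Q(-1)=-105, Q(4)=-480.
So the global minimum of E is P(2) + Q(4) + 2 = -4 − 480 + 2 = -482, attained at (2, 4).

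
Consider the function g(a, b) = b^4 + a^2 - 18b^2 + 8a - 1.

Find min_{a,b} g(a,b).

g(a,b) separates as P(a) + Q(b) − 1, so its minimum is min P + min Q − 1.
P'(a) = 2a + 8 vanishes at a ∈ {-4}; Q'(b) = 4b(b - 3)(b + 3) vanishes at b ∈ {-3, 0, 3}.
Local minima of P (where P''>0): P(-4)=-16. Local minima of Q: Q(-3)=-81, Q(3)=-81.
So the global minimum of g is P(-4) + Q(-3) − 1 = -16 − 81 − 1 = -98, attained at (-4, -3).

-98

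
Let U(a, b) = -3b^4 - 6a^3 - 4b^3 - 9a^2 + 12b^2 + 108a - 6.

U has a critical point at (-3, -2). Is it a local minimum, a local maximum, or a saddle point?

saddle point

The mixed partial ∂²U/∂a∂b is 0, so the Hessian at any point is diag(U_aa, U_bb) = diag(-18(2a + 1), 12(-3b^2 - 2b + 2)).
At (-3, -2): H = diag(90, -72).
The eigenvalues have opposite signs, so H is indefinite: a saddle point.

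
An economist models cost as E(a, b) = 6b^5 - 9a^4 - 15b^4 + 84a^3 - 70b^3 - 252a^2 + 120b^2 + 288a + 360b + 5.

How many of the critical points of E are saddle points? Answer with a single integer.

E separates as a function of a plus a function of b, so ∇E=0 decouples.
∂E/∂a = -36(a - 4)(a - 2)(a - 1) = 0 at a ∈ {1, 2, 4}; ∂E/∂b = 30(b - 3)(b - 2)(b + 1)(b + 2) = 0 at b ∈ {-2, -1, 2, 3}.
The Hessian is diagonal: diag(E_aa, E_bb). Second derivatives: E_aa(1)=-108, E_aa(2)=72, E_aa(4)=-216; E_bb(-2)=-600, E_bb(-1)=360, E_bb(2)=-360, E_bb(3)=600.
Saddle points occur where the two diagonal entries have opposite signs: (1, -1), (1, 3), (2, -2), (2, 2), (4, -1), (4, 3). Count: 6.

6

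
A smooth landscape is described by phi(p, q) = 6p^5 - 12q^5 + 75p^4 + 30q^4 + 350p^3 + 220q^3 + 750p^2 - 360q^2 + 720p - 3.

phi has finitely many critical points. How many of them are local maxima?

phi separates as a function of p plus a function of q, so ∇phi=0 decouples.
∂phi/∂p = 30(p + 1)(p + 2)(p + 3)(p + 4) = 0 at p ∈ {-4, -3, -2, -1}; ∂phi/∂q = -60q(q - 4)(q - 1)(q + 3) = 0 at q ∈ {-3, 0, 1, 4}.
The Hessian is diagonal: diag(phi_pp, phi_qq). Second derivatives: phi_pp(-4)=-180, phi_pp(-3)=60, phi_pp(-2)=-60, phi_pp(-1)=180; phi_qq(-3)=5040, phi_qq(0)=-720, phi_qq(1)=720, phi_qq(4)=-5040.
Local maxima occur where both diagonal entries negative: (-4, 0), (-4, 4), (-2, 0), (-2, 4). Count: 4.

4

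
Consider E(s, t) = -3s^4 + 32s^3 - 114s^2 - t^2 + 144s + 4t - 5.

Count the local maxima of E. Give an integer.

E separates as a function of s plus a function of t, so ∇E=0 decouples.
∂E/∂s = -12(s - 4)(s - 3)(s - 1) = 0 at s ∈ {1, 3, 4}; ∂E/∂t = -2(t - 2) = 0 at t ∈ {2}.
The Hessian is diagonal: diag(E_ss, E_tt). Second derivatives: E_ss(1)=-72, E_ss(3)=24, E_ss(4)=-36; E_tt(2)=-2.
Local maxima occur where both diagonal entries negative: (1, 2), (4, 2). Count: 2.

2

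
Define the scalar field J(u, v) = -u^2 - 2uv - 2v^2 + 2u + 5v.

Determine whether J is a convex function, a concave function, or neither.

J is quadratic, so its Hessian is the constant matrix H = [[-2, -2], [-2, -4]].
det(H) = 4, tr(H) = -6.
det(H) > 0 and tr(H) < 0, so H is negative definite everywhere: concave.

concave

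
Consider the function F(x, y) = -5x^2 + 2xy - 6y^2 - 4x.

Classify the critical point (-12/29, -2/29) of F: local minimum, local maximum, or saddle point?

local maximum

The Hessian of F is constant: H = [[-10, 2], [2, -12]].
det(H) = (-10)·(-12) − 2² = 116.
det(H) > 0 and tr(H) = -22 < 0, so H is negative definite and the point is a local maximum.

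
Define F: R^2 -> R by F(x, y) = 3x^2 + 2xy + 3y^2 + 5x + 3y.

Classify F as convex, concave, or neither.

convex

F is quadratic, so its Hessian is the constant matrix H = [[6, 2], [2, 6]].
det(H) = 32, tr(H) = 12.
det(H) > 0 and tr(H) > 0, so H is positive definite everywhere: convex.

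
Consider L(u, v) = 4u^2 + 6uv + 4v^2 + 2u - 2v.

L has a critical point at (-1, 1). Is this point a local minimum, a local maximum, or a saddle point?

The Hessian of L is constant: H = [[8, 6], [6, 8]].
det(H) = 8·8 − 6² = 28.
det(H) > 0 and tr(H) = 16 > 0, so H is positive definite and the point is a local minimum.

local minimum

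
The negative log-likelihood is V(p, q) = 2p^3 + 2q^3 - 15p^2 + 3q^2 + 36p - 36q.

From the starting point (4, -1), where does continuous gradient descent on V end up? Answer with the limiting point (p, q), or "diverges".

(3, 2)

V is separable, so gradient descent decouples: p follows -∂V/∂p, q follows -∂V/∂q.
∂V/∂p = 6(p - 3)(p - 2); at p=4 this is 12, so p decreases.
∂V/∂q = 6(q - 2)(q + 3); at q=-1 this is -36, so q increases.
p converges to its nearest critical value 3 (a local min of the p-part); q converges to 2. The iterate converges to (3, 2).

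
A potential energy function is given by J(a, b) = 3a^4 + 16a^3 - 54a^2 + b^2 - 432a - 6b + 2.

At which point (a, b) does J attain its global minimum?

J(a,b) separates as P(a) + Q(b) + 2, so its minimum is min P + min Q + 2.
P'(a) = 12(a - 3)(a + 3)(a + 4) vanishes at a ∈ {-4, -3, 3}; Q'(b) = 2b - 6 vanishes at b ∈ {3}.
Local minima of P (where P''>0): P(-4)=608, P(3)=-1107. Local minima of Q: Q(3)=-9.
So the global minimum of J is P(3) + Q(3) + 2 = -1107 − 9 + 2 = -1114, attained at (3, 3).

(3, 3)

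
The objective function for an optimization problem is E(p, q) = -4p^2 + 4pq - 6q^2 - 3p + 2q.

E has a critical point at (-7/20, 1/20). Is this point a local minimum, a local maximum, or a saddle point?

The Hessian of E is constant: H = [[-8, 4], [4, -12]].
det(H) = (-8)·(-12) − 4² = 80.
det(H) > 0 and tr(H) = -20 < 0, so H is negative definite and the point is a local maximum.

local maximum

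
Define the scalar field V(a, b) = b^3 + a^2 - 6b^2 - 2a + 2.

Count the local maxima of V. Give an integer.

V separates as a function of a plus a function of b, so ∇V=0 decouples.
∂V/∂a = 2(a - 1) = 0 at a ∈ {1}; ∂V/∂b = 3b(b - 4) = 0 at b ∈ {0, 4}.
The Hessian is diagonal: diag(V_aa, V_bb). Second derivatives: V_aa(1)=2; V_bb(0)=-12, V_bb(4)=12.
Local maxima occur where both diagonal entries negative: none. Count: 0.

0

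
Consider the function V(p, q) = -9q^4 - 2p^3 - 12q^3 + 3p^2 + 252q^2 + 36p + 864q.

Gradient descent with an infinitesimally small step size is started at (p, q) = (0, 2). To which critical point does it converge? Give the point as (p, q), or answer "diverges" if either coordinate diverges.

V is separable, so gradient descent decouples: p follows -∂V/∂p, q follows -∂V/∂q.
∂V/∂p = -6(p - 3)(p + 2); at p=0 this is 36, so p decreases.
∂V/∂q = -36(q - 4)(q + 2)(q + 3); at q=2 this is 1440, so q decreases.
p converges to its nearest critical value -2 (a local min of the p-part); q converges to -2. The iterate converges to (-2, -2).

(-2, -2)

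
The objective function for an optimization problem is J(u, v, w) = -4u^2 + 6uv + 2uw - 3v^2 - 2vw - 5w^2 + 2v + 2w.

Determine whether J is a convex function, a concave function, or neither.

J is quadratic, so its Hessian is the constant matrix H = [[-8, 6, 2], [6, -6, -2], [2, -2, -10]].
Leading principal minors: -8, 12, -112.
Signs alternate −, +, − ⇒ H ≺ 0 ⇒ concave.

concave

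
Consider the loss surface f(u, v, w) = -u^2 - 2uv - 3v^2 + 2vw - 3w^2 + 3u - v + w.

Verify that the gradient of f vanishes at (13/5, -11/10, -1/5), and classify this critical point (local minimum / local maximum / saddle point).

∇f = (-2u - 2v + 3, -2u - 6v + 2w - 1, 2v - 6w + 1); substituting (13/5, -11/10, -1/5) gives ∇f = (0, 0, 0), so (13/5, -11/10, -1/5) is indeed a critical point.
The Hessian is constant: H = [[-2, -2, 0], [-2, -6, 2], [0, 2, -6]].
Leading principal minors: Δ₁ = -2, Δ₂ = 8, Δ₃ = -40.
The minors alternate sign starting negative (−, +, −), so H is negative definite: a local maximum.

local maximum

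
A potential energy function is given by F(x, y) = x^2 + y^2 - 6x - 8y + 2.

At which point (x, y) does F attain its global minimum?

(3, 4)

F(x,y) separates as P(x) + Q(y) + 2, so its minimum is min P + min Q + 2.
P'(x) = 2x - 6 vanishes at x ∈ {3}; Q'(y) = 2y - 8 vanishes at y ∈ {4}.
Local minima of P (where P''>0): P(3)=-9. Local minima of Q: Q(4)=-16.
So the global minimum of F is P(3) + Q(4) + 2 = -9 − 16 + 2 = -23, attained at (3, 4).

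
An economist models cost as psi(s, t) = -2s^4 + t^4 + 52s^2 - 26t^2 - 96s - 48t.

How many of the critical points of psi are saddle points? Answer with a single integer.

psi separates as a function of s plus a function of t, so ∇psi=0 decouples.
∂psi/∂s = -8(s - 3)(s - 1)(s + 4) = 0 at s ∈ {-4, 1, 3}; ∂psi/∂t = 4(t - 4)(t + 1)(t + 3) = 0 at t ∈ {-3, -1, 4}.
The Hessian is diagonal: diag(psi_ss, psi_tt). Second derivatives: psi_ss(-4)=-280, psi_ss(1)=80, psi_ss(3)=-112; psi_tt(-3)=56, psi_tt(-1)=-40, psi_tt(4)=140.
Saddle points occur where the two diagonal entries have opposite signs: (-4, -3), (-4, 4), (1, -1), (3, -3), (3, 4). Count: 5.

5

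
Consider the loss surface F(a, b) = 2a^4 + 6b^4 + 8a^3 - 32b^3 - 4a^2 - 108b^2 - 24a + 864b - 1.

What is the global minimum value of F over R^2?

-2233

F(a,b) separates as P(a) + Q(b) − 1, so its minimum is min P + min Q − 1.
P'(a) = 8(a - 1)(a + 1)(a + 3) vanishes at a ∈ {-3, -1, 1}; Q'(b) = 24(b - 4)(b - 3)(b + 3) vanishes at b ∈ {-3, 3, 4}.
Local minima of P (where P''>0): P(-3)=-18, P(1)=-18. Local minima of Q: Q(-3)=-2214, Q(4)=1216.
So the global minimum of F is P(-3) + Q(-3) − 1 = -18 − 2214 − 1 = -2233, attained at (-3, -3).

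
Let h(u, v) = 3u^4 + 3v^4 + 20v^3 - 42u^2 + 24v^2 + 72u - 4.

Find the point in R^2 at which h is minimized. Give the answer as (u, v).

h(u,v) separates as P(u) + Q(v) − 4, so its minimum is min P + min Q − 4.
P'(u) = 12(u - 2)(u - 1)(u + 3) vanishes at u ∈ {-3, 1, 2}; Q'(v) = 12v(v + 1)(v + 4) vanishes at v ∈ {-4, -1, 0}.
Local minima of P (where P''>0): P(-3)=-351, P(2)=24. Local minima of Q: Q(-4)=-128, Q(0)=0.
So the global minimum of h is P(-3) + Q(-4) − 4 = -351 − 128 − 4 = -483, attained at (-3, -4).

(-3, -4)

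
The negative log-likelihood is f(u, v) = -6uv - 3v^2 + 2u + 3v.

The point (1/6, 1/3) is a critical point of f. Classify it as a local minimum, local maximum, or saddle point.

saddle point

The Hessian of f is constant: H = [[0, -6], [-6, -6]].
det(H) = 0·(-6) − (-6)² = -36.
Since det(H) < 0, H is indefinite and the critical point is a saddle point.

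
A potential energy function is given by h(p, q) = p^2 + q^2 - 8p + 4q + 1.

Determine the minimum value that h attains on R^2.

h(p,q) separates as A(p) + B(q) + 1, so its minimum is min A + min B + 1.
A'(p) = 2p - 8 vanishes at p ∈ {4}; B'(q) = 2q + 4 vanishes at q ∈ {-2}.
Local minima of A (where A''>0): A(4)=-16. Local minima of B: B(-2)=-4.
So the global minimum of h is A(4) + B(-2) + 1 = -16 − 4 + 1 = -19, attained at (4, -2).

-19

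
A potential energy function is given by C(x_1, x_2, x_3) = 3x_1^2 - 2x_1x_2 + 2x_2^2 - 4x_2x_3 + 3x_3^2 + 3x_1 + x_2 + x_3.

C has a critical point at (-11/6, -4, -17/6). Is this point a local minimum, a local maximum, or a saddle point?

local minimum

The Hessian is constant: H = [[6, -2, 0], [-2, 4, -4], [0, -4, 6]].
Leading principal minors: Δ₁ = 6, Δ₂ = 20, Δ₃ = 24.
All leading minors are positive, so H is positive definite: a local minimum.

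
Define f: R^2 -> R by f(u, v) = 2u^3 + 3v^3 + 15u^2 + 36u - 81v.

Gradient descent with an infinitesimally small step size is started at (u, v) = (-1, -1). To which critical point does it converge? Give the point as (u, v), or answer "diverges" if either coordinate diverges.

(-2, 3)

f is separable, so gradient descent decouples: u follows -∂f/∂u, v follows -∂f/∂v.
∂f/∂u = 6(u + 2)(u + 3); at u=-1 this is 12, so u decreases.
∂f/∂v = 9(v - 3)(v + 3); at v=-1 this is -72, so v increases.
u converges to its nearest critical value -2 (a local min of the u-part); v converges to 3. The iterate converges to (-2, 3).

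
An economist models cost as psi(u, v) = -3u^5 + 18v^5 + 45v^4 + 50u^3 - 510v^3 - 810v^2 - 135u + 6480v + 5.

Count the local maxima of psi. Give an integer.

4

psi separates as a function of u plus a function of v, so ∇psi=0 decouples.
∂psi/∂u = -15(u - 3)(u - 1)(u + 1)(u + 3) = 0 at u ∈ {-3, -1, 1, 3}; ∂psi/∂v = 90(v - 3)(v - 2)(v + 3)(v + 4) = 0 at v ∈ {-4, -3, 2, 3}.
The Hessian is diagonal: diag(psi_uu, psi_vv). Second derivatives: psi_uu(-3)=720, psi_uu(-1)=-240, psi_uu(1)=240, psi_uu(3)=-720; psi_vv(-4)=-3780, psi_vv(-3)=2700, psi_vv(2)=-2700, psi_vv(3)=3780.
Local maxima occur where both diagonal entries negative: (-1, -4), (-1, 2), (3, -4), (3, 2). Count: 4.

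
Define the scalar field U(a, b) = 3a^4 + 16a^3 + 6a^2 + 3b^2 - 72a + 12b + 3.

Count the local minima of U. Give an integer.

U separates as a function of a plus a function of b, so ∇U=0 decouples.
∂U/∂a = 12(a - 1)(a + 2)(a + 3) = 0 at a ∈ {-3, -2, 1}; ∂U/∂b = 6(b + 2) = 0 at b ∈ {-2}.
The Hessian is diagonal: diag(U_aa, U_bb). Second derivatives: U_aa(-3)=48, U_aa(-2)=-36, U_aa(1)=144; U_bb(-2)=6.
Local minima occur where both diagonal entries positive: (-3, -2), (1, -2). Count: 2.

2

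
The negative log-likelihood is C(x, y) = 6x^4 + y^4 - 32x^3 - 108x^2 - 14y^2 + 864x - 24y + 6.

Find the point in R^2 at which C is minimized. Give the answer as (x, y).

(-3, 3)

C(x,y) separates as P(x) + Q(y) + 6, so its minimum is min P + min Q + 6.
P'(x) = 24(x - 4)(x - 3)(x + 3) vanishes at x ∈ {-3, 3, 4}; Q'(y) = 4(y - 3)(y + 1)(y + 2) vanishes at y ∈ {-2, -1, 3}.
Local minima of P (where P''>0): P(-3)=-2214, P(4)=1216. Local minima of Q: Q(-2)=8, Q(3)=-117.
So the global minimum of C is P(-3) + Q(3) + 6 = -2214 − 117 + 6 = -2325, attained at (-3, 3).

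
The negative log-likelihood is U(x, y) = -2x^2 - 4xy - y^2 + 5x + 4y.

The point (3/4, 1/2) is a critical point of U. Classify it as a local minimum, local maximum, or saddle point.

The Hessian of U is constant: H = [[-4, -4], [-4, -2]].
det(H) = (-4)·(-2) − (-4)² = -8.
Since det(H) < 0, H is indefinite and the critical point is a saddle point.

saddle point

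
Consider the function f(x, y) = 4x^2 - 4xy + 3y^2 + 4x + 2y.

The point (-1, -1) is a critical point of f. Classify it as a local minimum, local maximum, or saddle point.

The Hessian of f is constant: H = [[8, -4], [-4, 6]].
det(H) = 8·6 − (-4)² = 32.
det(H) > 0 and tr(H) = 14 > 0, so H is positive definite and the point is a local minimum.

local minimum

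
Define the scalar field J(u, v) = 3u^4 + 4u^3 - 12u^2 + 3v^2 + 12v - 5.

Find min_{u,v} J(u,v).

J(u,v) separates as P(u) + Q(v) − 5, so its minimum is min P + min Q − 5.
P'(u) = 12u(u - 1)(u + 2) vanishes at u ∈ {-2, 0, 1}; Q'(v) = 6v + 12 vanishes at v ∈ {-2}.
Local minima of P (where P''>0): P(-2)=-32, P(1)=-5. Local minima of Q: Q(-2)=-12.
So the global minimum of J is P(-2) + Q(-2) − 5 = -32 − 12 − 5 = -49, attained at (-2, -2).

-49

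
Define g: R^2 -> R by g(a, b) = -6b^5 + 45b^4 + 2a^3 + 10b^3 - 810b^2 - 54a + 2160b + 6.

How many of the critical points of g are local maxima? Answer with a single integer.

g separates as a function of a plus a function of b, so ∇g=0 decouples.
∂g/∂a = 6(a - 3)(a + 3) = 0 at a ∈ {-3, 3}; ∂g/∂b = -30(b - 4)(b - 3)(b - 2)(b + 3) = 0 at b ∈ {-3, 2, 3, 4}.
The Hessian is diagonal: diag(g_aa, g_bb). Second derivatives: g_aa(-3)=-36, g_aa(3)=36; g_bb(-3)=6300, g_bb(2)=-300, g_bb(3)=180, g_bb(4)=-420.
Local maxima occur where both diagonal entries negative: (-3, 2), (-3, 4). Count: 2.

2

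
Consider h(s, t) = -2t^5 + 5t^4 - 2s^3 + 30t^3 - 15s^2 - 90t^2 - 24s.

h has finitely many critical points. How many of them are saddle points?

4

h separates as a function of s plus a function of t, so ∇h=0 decouples.
∂h/∂s = -6(s + 1)(s + 4) = 0 at s ∈ {-4, -1}; ∂h/∂t = -10t(t - 3)(t - 2)(t + 3) = 0 at t ∈ {-3, 0, 2, 3}.
The Hessian is diagonal: diag(h_ss, h_tt). Second derivatives: h_ss(-4)=18, h_ss(-1)=-18; h_tt(-3)=900, h_tt(0)=-180, h_tt(2)=100, h_tt(3)=-180.
Saddle points occur where the two diagonal entries have opposite signs: (-4, 0), (-4, 3), (-1, -3), (-1, 2). Count: 4.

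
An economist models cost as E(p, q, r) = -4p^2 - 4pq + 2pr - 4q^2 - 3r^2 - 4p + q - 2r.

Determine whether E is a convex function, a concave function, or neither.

E is quadratic, so its Hessian is the constant matrix H = [[-8, -4, 2], [-4, -8, 0], [2, 0, -6]].
Leading principal minors: -8, 48, -256.
Signs alternate −, +, − ⇒ H ≺ 0 ⇒ concave.

concave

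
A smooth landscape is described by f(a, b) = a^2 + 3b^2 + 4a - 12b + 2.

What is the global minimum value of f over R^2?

f(a,b) separates as P(a) + Q(b) + 2, so its minimum is min P + min Q + 2.
P'(a) = 2a + 4 vanishes at a ∈ {-2}; Q'(b) = 6b - 12 vanishes at b ∈ {2}.
Local minima of P (where P''>0): P(-2)=-4. Local minima of Q: Q(2)=-12.
So the global minimum of f is P(-2) + Q(2) + 2 = -4 − 12 + 2 = -14, attained at (-2, 2).

-14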